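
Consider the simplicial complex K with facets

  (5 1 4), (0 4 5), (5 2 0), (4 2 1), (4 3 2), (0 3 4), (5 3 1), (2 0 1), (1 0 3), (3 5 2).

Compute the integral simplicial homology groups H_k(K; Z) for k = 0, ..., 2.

Fix the vertex order 0 < 1 < 2 < 3 < 4 < 5 and write every simplex with vertices in increasing order. Then dim K = 2 and the simplices of K are:

  0-simplices (6): [0], [1], [2], [3], [4], [5]
  1-simplices (15): [0,1], [0,2], [0,3], [0,4], [0,5], [1,2], [1,3], [1,4], [1,5], [2,3], [2,4], [2,5], [3,4], [3,5], [4,5]
  2-simplices (10): [0,1,2], [0,1,3], [0,2,5], [0,3,4], [0,4,5], [1,2,4], [1,3,5], [1,4,5], [2,3,4], [2,3,5]

so the chain groups are C_0 ≅ Z^6, C_1 ≅ Z^15, C_2 ≅ Z^10.

∂_1: C_1 → C_0 maps an edge to its endpoints' difference, ∂[p,q] = q − p.
The 6×15 boundary matrix has rank 5 and Smith normal form diag(1,1,1,1,1).

∂_2: C_2 → C_1 sends each 2-simplex [p,q,r] to [q,r] − [p,r] + [p,q]. For instance
  ∂[2,3,5] = [3,5] − [2,5] + [2,3],
  ∂[0,1,3] = [1,3] − [0,3] + [0,1].
The resulting 15×10 matrix has rank 10, and its Smith normal form has invariant factors (1,1,1,1,1,1,1,1,1,2).

Computing H_k = (kernel of ∂_k) / (image of ∂_{k+1}):

  H_0: rank C_0 − rank ∂_1 = 6 − 5 = 1, and the invariant factors of ∂_1 are all 1, so H_0 = Z.
  H_1: rank ker ∂_1 − rank ∂_2 = (15 − 5) − 10 = 0, and ∂_2 has invariant factor 2 > 1, so H_1 = Z_2.
  H_2: rank ker ∂_2 − rank ∂_3 = (10 − 10) − 0 = 0, and there is no ∂_3, so H_2 = 0.

(K is a triangulation of the real projective plane RP^2.)

H_0 = Z,  H_1 = Z_2,  H_2 = 0.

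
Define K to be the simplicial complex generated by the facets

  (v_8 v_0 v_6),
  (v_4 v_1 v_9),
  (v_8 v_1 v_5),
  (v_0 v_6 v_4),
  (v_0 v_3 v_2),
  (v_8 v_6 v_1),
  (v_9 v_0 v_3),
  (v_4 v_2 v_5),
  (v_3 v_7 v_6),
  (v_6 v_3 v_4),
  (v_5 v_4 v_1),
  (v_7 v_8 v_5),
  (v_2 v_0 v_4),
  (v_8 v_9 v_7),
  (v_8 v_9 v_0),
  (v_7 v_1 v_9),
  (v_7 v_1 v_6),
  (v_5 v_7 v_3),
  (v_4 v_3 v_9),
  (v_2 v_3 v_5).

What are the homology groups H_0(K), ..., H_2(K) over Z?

H_0 ≅ Z,  H_1 ≅ Z ⊕ Z/2Z,  H_2 = 0.

Order the vertices as v_0 < v_1 < v_2 < v_3 < v_4 < v_5 < v_6 < v_7 < v_8 < v_9. Listing each simplex with vertices in this order, K has dimension 2 with simplices:

  0-simplices (10): [v_0], [v_1], [v_2], [v_3], [v_4], [v_5], [v_6], [v_7], [v_8], [v_9]
  1-simplices (30): (30 of them)
  2-simplices (20): (20 of them)

giving chain groups C_0 ≅ Z^10, C_1 ≅ Z^30, C_2 ≅ Z^20.

∂_1: C_1 → C_0 is given by ∂[p,q] = [q] − [p]. For instance
  ∂[v_0,v_6] = [v_6] − [v_0].
This gives a 10×30 integer matrix of rank 9; reducing to Smith normal form yields diagonal entries (1,1,1,1,1,1,1,1,1).

Boundary ∂_2: C_2 → C_1 maps a triangle to the signed sum of its edges. For instance
  ∂[v_5,v_7,v_8] = [v_7,v_8] − [v_5,v_8] + [v_5,v_7],
  ∂[v_1,v_6,v_7] = [v_6,v_7] − [v_1,v_7] + [v_1,v_6].
The 30×20 boundary matrix has rank 20 and Smith normal form diag(1,1,1,1,1,1,1,1,1,1,1,1,1,1,1,1,1,1,1,2).

Computing H_k = (kernel of ∂_k) / (image of ∂_{k+1}):

  H_0: rank C_0 − rank ∂_1 = 10 − 9 = 1, and the invariant factors of ∂_1 are all 1, so H_0 ≅ Z.
  H_1: rank ker ∂_1 − rank ∂_2 = (30 − 9) − 20 = 1, and ∂_2 has invariant factor 2 > 1, so H_1 ≅ Z ⊕ Z/2Z.
  H_2: rank ker ∂_2 − rank ∂_3 = (20 − 20) − 0 = 0, and there is no ∂_3, so H_2 ≅ 0.

(K is a triangulation of the Klein bottle.)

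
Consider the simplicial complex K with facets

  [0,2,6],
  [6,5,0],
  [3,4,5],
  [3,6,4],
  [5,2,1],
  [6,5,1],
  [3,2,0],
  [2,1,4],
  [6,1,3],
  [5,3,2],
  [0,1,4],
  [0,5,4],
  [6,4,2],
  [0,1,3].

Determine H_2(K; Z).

H_2 = Z.

Order the vertices as 0 < 1 < 2 < 3 < 4 < 5 < 6. Listing each simplex with vertices in this order, K has dimension 2 with simplices:

  0-simplices (7): [0], [1], [2], [3], [4], [5], [6]
  1-simplices (21): [0,1], [0,2], [0,3], [0,4], [0,5], [0,6], [1,2], [1,3], [1,4], [1,5], [1,6], [2,3], [2,4], [2,5], [2,6], [3,4], [3,5], [3,6], [4,5], [4,6], [5,6]
  2-simplices (14): [0,1,3], [0,1,4], [0,2,3], [0,2,6], [0,4,5], [0,5,6], [1,2,4], [1,2,5], [1,3,6], [1,5,6], [2,3,5], [2,4,6], [3,4,5], [3,4,6]

so the chain groups are C_0 ≅ Z^7, C_1 ≅ Z^21, C_2 ≅ Z^14.

∂_1: C_1 → C_0 is given by ∂[p,q] = [q] − [p]. For instance
  ∂[1,4] = [4] − [1].
This gives a 7×21 integer matrix of rank 6; reducing to Smith normal form yields diagonal entries (1,1,1,1,1,1).

∂_2: C_2 → C_1 acts by ∂[p,q,r] = [q,r] − [p,r] + [p,q]. For instance
  ∂[0,1,4] = [1,4] − [0,4] + [0,1],
  ∂[0,1,3] = [1,3] − [0,3] + [0,1].
As a 21×14 matrix over Z this has rank 13, with invariant factors (1,1,1,1,1,1,1,1,1,1,1,1,1).

Computing H_k = (kernel of ∂_k) / (image of ∂_{k+1}):

  H_2: rank ker ∂_2 − rank ∂_3 = (14 − 13) − 0 = 1, and there is no ∂_3, so H_2 = Z.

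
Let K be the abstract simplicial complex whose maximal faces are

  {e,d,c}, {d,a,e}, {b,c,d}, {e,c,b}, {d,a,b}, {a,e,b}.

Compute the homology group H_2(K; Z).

We work with the vertex ordering a < b < c < d < e. The simplices of K, each written with vertices in increasing order, are:

  0-simplices (5): a, b, c, d, e
  1-simplices (9): ab, ad, ae, bc, bd, be, cd, ce, de
  2-simplices (6): abd, abe, ade, bcd, bce, cde

Hence C_0 ≅ Z^5, C_1 ≅ Z^9, C_2 ≅ Z^6.

The boundary map ∂_1: C_1 → C_0 maps an edge to its endpoints' difference, ∂[p,q] = q − p. For instance
  ∂ce = e − c.
As a 5×9 matrix over Z this has rank 4, with invariant factors (1,1,1,1).

The boundary map ∂_2: C_2 → C_1 sends each 2-simplex [p,q,r] to [q,r] − [p,r] + [p,q]. For instance
  ∂abe = be − ae + ab,
  ∂bcd = cd − bd + bc.
The 9×6 boundary matrix has rank 5 and Smith normal form diag(1,1,1,1,1).

Computing H_k = (kernel of ∂_k) / (image of ∂_{k+1}):

  H_2: rank ker ∂_2 − rank ∂_3 = (6 − 5) − 0 = 1, and there is no ∂_3, so H_2 ≅ Z.

H_2 = Z.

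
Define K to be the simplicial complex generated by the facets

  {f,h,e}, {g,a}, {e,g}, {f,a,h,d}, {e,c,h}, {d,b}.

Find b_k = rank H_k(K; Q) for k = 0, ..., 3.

Order the vertices as a < b < c < d < e < f < g < h. Listing each simplex with vertices in this order, K has dimension 3 with simplices:

  0-simplices (8): a, b, c, d, e, f, g, h
  1-simplices (13): ad, af, ag, ah, bd, ce, ch, df, dh, ef, eg, eh, fh
  2-simplices (6): adf, adh, afh, ceh, dfh, efh
  3-simplices (1): adfh

so the chain groups are C_0 ≅ Z^8, C_1 ≅ Z^13, C_2 ≅ Z^6, C_3 ≅ Z^1.

Boundary ∂_1: C_1 → C_0 maps an edge to its endpoints' difference, ∂[p,q] = q − p. For instance
  ∂df = f − d.
The 8×13 boundary matrix has rank 7 and Smith normal form diag(1,1,1,1,1,1,1).

Boundary ∂_2: C_2 → C_1 acts by ∂[p,q,r] = [q,r] − [p,r] + [p,q]. For instance
  ∂adf = df − af + ad,
  ∂afh = fh − ah + af.
This gives a 13×6 integer matrix of rank 5; reducing to Smith normal form yields diagonal entries (1,1,1,1,1).

The boundary map ∂_3: C_3 → C_2 sends each 3-simplex σ to the alternating sum Σ_i (−1)^i (σ with its i-th vertex removed). For instance
  ∂adfh = dfh − afh + adh − adf.
The 6×1 boundary matrix has rank 1 and Smith normal form diag(1).

Now H_k = ker ∂_k / im ∂_{k+1}, so:

  H_0: rank C_0 − rank ∂_1 = 8 − 7 = 1, and the invariant factors of ∂_1 are all 1, so H_0 = Z.
  H_1: rank ker ∂_1 − rank ∂_2 = (13 − 7) − 5 = 1, and the invariant factors of ∂_2 are all 1, so H_1 = Z.
  H_2: rank ker ∂_2 − rank ∂_3 = (6 − 5) − 1 = 0, and the invariant factors of ∂_3 are all 1, so H_2 = 0.
  H_3: rank ker ∂_3 − rank ∂_4 = (1 − 1) − 0 = 0, and there is no ∂_4, so H_3 = 0.

Hence the Betti numbers are b_0 = 1, b_1 = 1, b_2 = 0, b_3 = 0.

b_0 = 1, b_1 = 1, b_2 = 0, b_3 = 0.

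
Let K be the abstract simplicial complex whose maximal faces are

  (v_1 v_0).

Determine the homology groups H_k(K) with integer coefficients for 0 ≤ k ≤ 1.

Fix the vertex order v_0 < v_1 and write every simplex with vertices in increasing order. Then dim K = 1 and the simplices of K are:

  0-simplices (2): [v_0], [v_1]
  1-simplices (1): [v_0,v_1]

so the chain groups are C_0 ≅ Z^2, C_1 ≅ Z^1.

Boundary ∂_1: C_1 → C_0 maps an edge to its endpoints' difference, ∂[p,q] = q − p.
This gives a 2×1 integer matrix of rank 1; reducing to Smith normal form yields diagonal entries (1).

Now H_k = ker ∂_k / im ∂_{k+1}, so:

  H_0: rank C_0 − rank ∂_1 = 2 − 1 = 1, and the invariant factors of ∂_1 are all 1, so H_0 = Z.
  H_1: rank ker ∂_1 − rank ∂_2 = (1 − 1) − 0 = 0, and there is no ∂_2, so H_1 = 0.

As a check, the Euler characteristic is 2 − 1 = 1, which agrees with 1 − 0 = 1.
(K is a triangulation of the 1-simplex.)

H_0 ≅ Z,  H_1 = 0.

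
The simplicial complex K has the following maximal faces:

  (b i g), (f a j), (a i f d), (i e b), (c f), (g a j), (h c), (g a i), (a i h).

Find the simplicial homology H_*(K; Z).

Take the total order a < b < c < d < e < f < g < h < i < j on the vertex set. Then K (dimension 3) consists of the simplices:

  0-simplices (10): a, b, c, d, e, f, g, h, i, j
  1-simplices (19): ad, af, ag, ah, ai, aj, be, bg, bi, cf, ch, df, di, ei, fi, fj, gi, gj, hi
  2-simplices (10): adf, adi, afi, afj, agi, agj, ahi, bei, bgi, dfi
  3-simplices (1): adfi

giving chain groups C_0 ≅ Z^10, C_1 ≅ Z^19, C_2 ≅ Z^10, C_3 ≅ Z^1.

Boundary ∂_1: C_1 → C_0 sends each edge [p,q] (with p < q) to q − p.
This gives a 10×19 integer matrix of rank 9; reducing to Smith normal form yields diagonal entries (1,1,1,1,1,1,1,1,1).

The boundary map ∂_2: C_2 → C_1 sends each 2-simplex [p,q,r] to [q,r] − [p,r] + [p,q]. For instance
  ∂bei = ei − bi + be,
  ∂afi = fi − ai + af.
This gives a 19×10 integer matrix of rank 9; reducing to Smith normal form yields diagonal entries (1,1,1,1,1,1,1,1,1).

Boundary ∂_3: C_3 → C_2 sends each 3-simplex σ to the alternating sum Σ_i (−1)^i (σ with its i-th vertex removed). For instance
  ∂adfi = dfi − afi + adi − adf.
As a 10×1 matrix over Z this has rank 1, with invariant factors (1).

Reading off H_k = ker ∂_k / im ∂_{k+1}:

  H_0: rank C_0 − rank ∂_1 = 10 − 9 = 1, and the invariant factors of ∂_1 are all 1, so H_0 = Z.
  H_1: rank ker ∂_1 − rank ∂_2 = (19 − 9) − 9 = 1, and the invariant factors of ∂_2 are all 1, so H_1 = Z.
  H_2: rank ker ∂_2 − rank ∂_3 = (10 − 9) − 1 = 0, and the invariant factors of ∂_3 are all 1, so H_2 = 0.
  H_3: rank ker ∂_3 − rank ∂_4 = (1 − 1) − 0 = 0, and there is no ∂_4, so H_3 = 0.

As a check, the Euler characteristic is 10 − 19 + 10 − 1 = 0, which agrees with 1 − 1 + 0 − 0 = 0.

H_0 ≅ Z,  H_1 ≅ Z,  H_2 = 0,  H_3 = 0.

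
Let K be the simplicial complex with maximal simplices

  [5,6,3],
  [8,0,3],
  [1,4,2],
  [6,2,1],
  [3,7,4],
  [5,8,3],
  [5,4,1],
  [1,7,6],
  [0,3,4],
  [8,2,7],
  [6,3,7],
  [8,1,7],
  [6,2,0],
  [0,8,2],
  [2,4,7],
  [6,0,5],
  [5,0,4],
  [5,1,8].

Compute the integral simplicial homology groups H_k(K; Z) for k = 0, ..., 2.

Take the total order 0 < 1 < 2 < 3 < 4 < 5 < 6 < 7 < 8 on the vertex set. Then K (dimension 2) consists of the simplices:

  0-simplices (9): [0], [1], [2], [3], [4], [5], [6], [7], [8]
  1-simplices (27): (27 of them)
  2-simplices (18): [0,2,6], [0,2,8], [0,3,4], [0,3,8], [0,4,5], [0,5,6], [1,2,4], [1,2,6], [1,4,5], [1,5,8], [1,6,7], [1,7,8], [2,4,7], [2,7,8], [3,4,7], [3,5,6], [3,5,8], [3,6,7]

Hence C_0 ≅ Z^9, C_1 ≅ Z^27, C_2 ≅ Z^18.

∂_1: C_1 → C_0 is given by ∂[p,q] = [q] − [p]. For instance
  ∂[3,7] = [7] − [3].
This gives a 9×27 integer matrix of rank 8; reducing to Smith normal form yields diagonal entries (1,1,1,1,1,1,1,1).

∂_2: C_2 → C_1 maps a triangle to the signed sum of its edges. For instance
  ∂[0,3,8] = [3,8] − [0,8] + [0,3],
  ∂[1,4,5] = [4,5] − [1,5] + [1,4].
The resulting 27×18 matrix has rank 18, and its Smith normal form has invariant factors (1,1,1,1,1,1,1,1,1,1,1,1,1,1,1,1,1,2).

From H_k ≅ ker(∂_k) / im(∂_{k+1}) we obtain:

  H_0: rank C_0 − rank ∂_1 = 9 − 8 = 1, and the invariant factors of ∂_1 are all 1, so H_0 ≅ Z.
  H_1: rank ker ∂_1 − rank ∂_2 = (27 − 8) − 18 = 1, and ∂_2 has invariant factor 2 > 1, so H_1 ≅ Z ⊕ Z/2.
  H_2: rank ker ∂_2 − rank ∂_3 = (18 − 18) − 0 = 0, and there is no ∂_3, so H_2 ≅ 0.

H_0 = Z,  H_1 = Z ⊕ Z/2,  H_2 = 0.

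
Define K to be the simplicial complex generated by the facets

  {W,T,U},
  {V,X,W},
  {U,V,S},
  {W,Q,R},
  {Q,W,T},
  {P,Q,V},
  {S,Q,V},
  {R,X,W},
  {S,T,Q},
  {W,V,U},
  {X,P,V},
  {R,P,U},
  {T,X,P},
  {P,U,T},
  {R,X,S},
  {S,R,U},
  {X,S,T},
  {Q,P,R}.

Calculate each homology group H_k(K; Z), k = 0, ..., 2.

Order the vertices as P < Q < R < S < T < U < V < W < X. Listing each simplex with vertices in this order, K has dimension 2 with simplices:

  0-simplices (9): P, Q, R, S, T, U, V, W, X
  1-simplices (27): PQ, PR, PT, PU, PV, PX, QR, QS, QT, QV, QW, RS, RU, RW, RX, ST, SU, SV, SX, TU, TW, TX, UV, UW, VW, VX, WX
  2-simplices (18): PQR, PQV, PRU, PTU, PTX, PVX, QRW, QST, QSV, QTW, RSU, RSX, RWX, STX, SUV, TUW, UVW, VWX

Hence C_0 ≅ Z^9, C_1 ≅ Z^27, C_2 ≅ Z^18.

∂_1: C_1 → C_0 maps an edge to its endpoints' difference, ∂[p,q] = q − p. For instance
  ∂RX = X − R.
This gives a 9×27 integer matrix of rank 8; reducing to Smith normal form yields diagonal entries (1,1,1,1,1,1,1,1).

∂_2: C_2 → C_1 acts by ∂[p,q,r] = [q,r] − [p,r] + [p,q]. For instance
  ∂STX = TX − SX + ST,
  ∂PTX = TX − PX + PT.
The 27×18 boundary matrix has rank 17 and Smith normal form diag(1,1,1,1,1,1,1,1,1,1,1,1,1,1,1,1,1).

Computing H_k = (kernel of ∂_k) / (image of ∂_{k+1}):

  H_0: rank C_0 − rank ∂_1 = 9 − 8 = 1, and the invariant factors of ∂_1 are all 1, so H_0 = Z.
  H_1: rank ker ∂_1 − rank ∂_2 = (27 − 8) − 17 = 2, and the invariant factors of ∂_2 are all 1, so H_1 = Z^2.
  H_2: rank ker ∂_2 − rank ∂_3 = (18 − 17) − 0 = 1, and there is no ∂_3, so H_2 = Z.

H_0 = Z,  H_1 = Z^2,  H_2 = Z.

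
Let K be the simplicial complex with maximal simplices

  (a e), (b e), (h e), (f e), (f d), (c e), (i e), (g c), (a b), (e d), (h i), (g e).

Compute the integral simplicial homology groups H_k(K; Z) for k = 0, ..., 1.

Fix the vertex order a < b < c < d < e < f < g < h < i and write every simplex with vertices in increasing order. Then dim K = 1 and the simplices of K are:

  0-simplices (9): a, b, c, d, e, f, g, h, i
  1-simplices (12): ab, ae, be, ce, cg, de, df, ef, eg, eh, ei, hi

so the chain groups are C_0 ≅ Z^9, C_1 ≅ Z^12.

The boundary map ∂_1: C_1 → C_0 maps an edge to its endpoints' difference, ∂[p,q] = q − p. For instance
  ∂ef = f − e.
This gives a 9×12 integer matrix of rank 8; reducing to Smith normal form yields diagonal entries (1,1,1,1,1,1,1,1).

Reading off H_k = ker ∂_k / im ∂_{k+1}:

  H_0: rank C_0 − rank ∂_1 = 9 − 8 = 1, and the invariant factors of ∂_1 are all 1, so H_0 ≅ Z.
  H_1: rank ker ∂_1 − rank ∂_2 = (12 − 8) − 0 = 4, and there is no ∂_2, so H_1 ≅ Z^4.

As a check, the Euler characteristic is 9 − 12 = -3, which agrees with 1 − 4 = -3.
(K is a triangulation of a wedge of 4 circles.)

H_0 = Z,  H_1 = Z^4.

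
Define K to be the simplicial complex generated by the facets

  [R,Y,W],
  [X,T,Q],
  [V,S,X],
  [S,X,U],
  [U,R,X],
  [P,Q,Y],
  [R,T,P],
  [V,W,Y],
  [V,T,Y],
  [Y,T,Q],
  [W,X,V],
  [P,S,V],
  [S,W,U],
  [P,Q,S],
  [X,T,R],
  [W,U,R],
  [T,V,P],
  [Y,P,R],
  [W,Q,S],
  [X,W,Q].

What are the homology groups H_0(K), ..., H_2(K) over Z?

H_0 = Z,  H_1 = Z ⊕ Z/2,  H_2 = 0.

K has 10 vertices, 30 edges, 20 triangles.
rank ∂_0 = 0, rank ∂_1 = 9 ⇒ b_0 = 10 − 0 − 9 = 1; all invariant factors of ∂_1 are 1 so no torsion. So H_0 = Z.
rank ∂_1 = 9, rank ∂_2 = 20 ⇒ b_1 = 30 − 9 − 20 = 1; ∂_2 has invariant factor(s) [2] giving torsion. So H_1 = Z ⊕ Z/2.
rank ∂_2 = 20, rank ∂_3 = 0 ⇒ b_2 = 20 − 20 − 0 = 0. So H_2 = 0.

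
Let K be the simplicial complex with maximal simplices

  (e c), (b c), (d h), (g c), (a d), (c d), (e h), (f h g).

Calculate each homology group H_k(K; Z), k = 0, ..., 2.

H_0 = Z,  H_1 = Z^2,  H_2 = 0.

K has 8 vertices, 10 edges, 1 triangle.
rank ∂_0 = 0, rank ∂_1 = 7 ⇒ b_0 = 8 − 0 − 7 = 1; all invariant factors of ∂_1 are 1 so no torsion. So H_0 ≅ Z.
rank ∂_1 = 7, rank ∂_2 = 1 ⇒ b_1 = 10 − 7 − 1 = 2; all invariant factors of ∂_2 are 1 so no torsion. So H_1 ≅ Z^2.
rank ∂_2 = 1, rank ∂_3 = 0 ⇒ b_2 = 1 − 1 − 0 = 0. So H_2 ≅ 0.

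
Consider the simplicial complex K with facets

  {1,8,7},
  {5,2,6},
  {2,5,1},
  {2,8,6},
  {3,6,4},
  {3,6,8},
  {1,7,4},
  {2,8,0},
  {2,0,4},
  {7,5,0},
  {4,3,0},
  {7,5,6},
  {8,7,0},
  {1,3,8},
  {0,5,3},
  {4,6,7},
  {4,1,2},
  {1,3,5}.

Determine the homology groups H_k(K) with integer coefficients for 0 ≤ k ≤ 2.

H_0 = Z,  H_1 = Z^2,  H_2 = Z.

K has 9 vertices, 27 edges, 18 triangles.
rank ∂_0 = 0, rank ∂_1 = 8 ⇒ b_0 = 9 − 0 − 8 = 1; all invariant factors of ∂_1 are 1 so no torsion. So H_0 = Z.
rank ∂_1 = 8, rank ∂_2 = 17 ⇒ b_1 = 27 − 8 − 17 = 2; all invariant factors of ∂_2 are 1 so no torsion. So H_1 = Z^2.
rank ∂_2 = 17, rank ∂_3 = 0 ⇒ b_2 = 18 − 17 − 0 = 1. So H_2 = Z.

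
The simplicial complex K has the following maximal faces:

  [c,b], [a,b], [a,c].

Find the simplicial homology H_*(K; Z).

H_0 = Z,  H_1 = Z.

We work with the vertex ordering a < b < c. The simplices of K, each written with vertices in increasing order, are:

  0-simplices (3): a, b, c
  1-simplices (3): ab, ac, bc

so the chain groups are C_0 ≅ Z^3, C_1 ≅ Z^3.

∂_1: C_1 → C_0 sends each edge [p,q] (with p < q) to q − p. For instance
  ∂bc = c − b.
This gives a 3×3 integer matrix of rank 2; reducing to Smith normal form yields diagonal entries (1,1).

Computing H_k = (kernel of ∂_k) / (image of ∂_{k+1}):

  H_0: rank C_0 − rank ∂_1 = 3 − 2 = 1, and the invariant factors of ∂_1 are all 1, so H_0 ≅ Z.
  H_1: rank ker ∂_1 − rank ∂_2 = (3 − 2) − 0 = 1, and there is no ∂_2, so H_1 ≅ Z.

(K is a triangulation of the circle S^1.)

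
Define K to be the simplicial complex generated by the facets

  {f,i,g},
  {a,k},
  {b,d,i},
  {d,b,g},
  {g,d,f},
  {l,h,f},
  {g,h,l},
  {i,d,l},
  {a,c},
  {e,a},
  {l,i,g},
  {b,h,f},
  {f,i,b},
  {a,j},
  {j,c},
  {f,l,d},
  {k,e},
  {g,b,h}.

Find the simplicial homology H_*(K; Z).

H_0 ≅ Z^2,  H_1 ≅ Z^2 ⊕ Z_2,  H_2 = 0.

Fix the vertex order a < b < c < d < e < f < g < h < i < j < k < l and write every simplex with vertices in increasing order. Then dim K = 2 and the simplices of K are:

  0-simplices (12): a, b, c, d, e, f, g, h, i, j, k, l
  1-simplices (24): ac, ae, aj, ak, bd, bf, bg, bh, bi, cj, df, dg, di, dl, ek, fg, fh, fi, fl, gh, gi, gl, hl, il
  2-simplices (12): bdg, bdi, bfh, bfi, bgh, dfg, dfl, dil, fgi, fhl, ghl, gil

Hence C_0 ≅ Z^12, C_1 ≅ Z^24, C_2 ≅ Z^12.

The boundary map ∂_1: C_1 → C_0 maps an edge to its endpoints' difference, ∂[p,q] = q − p. For instance
  ∂fi = i − f.
This gives a 12×24 integer matrix of rank 10; reducing to Smith normal form yields diagonal entries (1,1,1,1,1,1,1,1,1,1).

∂_2: C_2 → C_1 acts by ∂[p,q,r] = [q,r] − [p,r] + [p,q]. For instance
  ∂bfi = fi − bi + bf,
  ∂bfh = fh − bh + bf.
The resulting 24×12 matrix has rank 12, and its Smith normal form has invariant factors (1,1,1,1,1,1,1,1,1,1,1,2).

Computing H_k = (kernel of ∂_k) / (image of ∂_{k+1}):

  H_0: rank C_0 − rank ∂_1 = 12 − 10 = 2, and the invariant factors of ∂_1 are all 1, so H_0 ≅ Z^2.
  H_1: rank ker ∂_1 − rank ∂_2 = (24 − 10) − 12 = 2, and ∂_2 has invariant factor 2 > 1, so H_1 ≅ Z^2 ⊕ Z_2.
  H_2: rank ker ∂_2 − rank ∂_3 = (12 − 12) − 0 = 0, and there is no ∂_3, so H_2 ≅ 0.

(K is a triangulation of the disjoint union of the real projective plane RP^2 and a wedge of 2 circles.)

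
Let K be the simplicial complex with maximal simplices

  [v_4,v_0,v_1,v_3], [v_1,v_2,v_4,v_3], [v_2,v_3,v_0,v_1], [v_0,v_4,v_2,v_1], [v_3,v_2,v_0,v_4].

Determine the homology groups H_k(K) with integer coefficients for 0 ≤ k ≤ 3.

Take the total order v_0 < v_1 < v_2 < v_3 < v_4 on the vertex set. Then K (dimension 3) consists of the simplices:

  0-simplices (5): [v_0], [v_1], [v_2], [v_3], [v_4]
  1-simplices (10): [v_0,v_1], [v_0,v_2], [v_0,v_3], [v_0,v_4], [v_1,v_2], [v_1,v_3], [v_1,v_4], [v_2,v_3], [v_2,v_4], [v_3,v_4]
  2-simplices (10): [v_0,v_1,v_2], [v_0,v_1,v_3], [v_0,v_1,v_4], [v_0,v_2,v_3], [v_0,v_2,v_4], [v_0,v_3,v_4], [v_1,v_2,v_3], [v_1,v_2,v_4], [v_1,v_3,v_4], [v_2,v_3,v_4]
  3-simplices (5): [v_0,v_1,v_2,v_3], [v_0,v_1,v_2,v_4], [v_0,v_1,v_3,v_4], [v_0,v_2,v_3,v_4], [v_1,v_2,v_3,v_4]

Hence C_0 ≅ Z^5, C_1 ≅ Z^10, C_2 ≅ Z^10, C_3 ≅ Z^5.

The boundary map ∂_1: C_1 → C_0 is given by ∂[p,q] = [q] − [p]. For instance
  ∂[v_2,v_3] = [v_3] − [v_2].
This gives a 5×10 integer matrix of rank 4; reducing to Smith normal form yields diagonal entries (1,1,1,1).

Boundary ∂_2: C_2 → C_1 sends each 2-simplex [p,q,r] to [q,r] − [p,r] + [p,q]. For instance
  ∂[v_2,v_3,v_4] = [v_3,v_4] − [v_2,v_4] + [v_2,v_3],
  ∂[v_0,v_1,v_4] = [v_1,v_4] − [v_0,v_4] + [v_0,v_1].
As a 10×10 matrix over Z this has rank 6, with invariant factors (1,1,1,1,1,1).

The boundary map ∂_3: C_3 → C_2 sends each 3-simplex σ to the alternating sum Σ_i (−1)^i (σ with its i-th vertex removed). For instance
  ∂[v_0,v_1,v_3,v_4] = [v_1,v_3,v_4] − [v_0,v_3,v_4] + [v_0,v_1,v_4] − [v_0,v_1,v_3],
  ∂[v_0,v_1,v_2,v_3] = [v_1,v_2,v_3] − [v_0,v_2,v_3] + [v_0,v_1,v_3] − [v_0,v_1,v_2].
The resulting 10×5 matrix has rank 4, and its Smith normal form has invariant factors (1,1,1,1).

Computing H_k = (kernel of ∂_k) / (image of ∂_{k+1}):

  H_0: rank C_0 − rank ∂_1 = 5 − 4 = 1, and the invariant factors of ∂_1 are all 1, so H_0 = Z.
  H_1: rank ker ∂_1 − rank ∂_2 = (10 − 4) − 6 = 0, and the invariant factors of ∂_2 are all 1, so H_1 = 0.
  H_2: rank ker ∂_2 − rank ∂_3 = (10 − 6) − 4 = 0, and the invariant factors of ∂_3 are all 1, so H_2 = 0.
  H_3: rank ker ∂_3 − rank ∂_4 = (5 − 4) − 0 = 1, and there is no ∂_4, so H_3 = Z.

As a check, the Euler characteristic is 5 − 10 + 10 − 5 = 0, which agrees with 1 − 0 + 0 − 1 = 0.

H_0 ≅ Z,  H_1 = 0,  H_2 = 0,  H_3 ≅ Z.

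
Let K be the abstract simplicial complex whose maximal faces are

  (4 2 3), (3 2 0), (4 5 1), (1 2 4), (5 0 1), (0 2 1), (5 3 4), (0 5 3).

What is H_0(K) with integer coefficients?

H_0 = Z.

Order the vertices as 0 < 1 < 2 < 3 < 4 < 5. Listing each simplex with vertices in this order, K has dimension 2 with simplices:

  0-simplices (6): [0], [1], [2], [3], [4], [5]
  1-simplices (12): [0,1], [0,2], [0,3], [0,5], [1,2], [1,4], [1,5], [2,3], [2,4], [3,4], [3,5], [4,5]
  2-simplices (8): [0,1,2], [0,1,5], [0,2,3], [0,3,5], [1,2,4], [1,4,5], [2,3,4], [3,4,5]

so the chain groups are C_0 ≅ Z^6, C_1 ≅ Z^12, C_2 ≅ Z^8.

The boundary map ∂_1: C_1 → C_0 maps an edge to its endpoints' difference, ∂[p,q] = q − p. For instance
  ∂[0,3] = [3] − [0].
As a 6×12 matrix over Z this has rank 5, with invariant factors (1,1,1,1,1).

∂_2: C_2 → C_1 sends each 2-simplex [p,q,r] to [q,r] − [p,r] + [p,q]. For instance
  ∂[0,3,5] = [3,5] − [0,5] + [0,3],
  ∂[0,1,5] = [1,5] − [0,5] + [0,1].
This gives a 12×8 integer matrix of rank 7; reducing to Smith normal form yields diagonal entries (1,1,1,1,1,1,1).

Reading off H_k = ker ∂_k / im ∂_{k+1}:

  H_0: rank C_0 − rank ∂_1 = 6 − 5 = 1, and the invariant factors of ∂_1 are all 1, so H_0 ≅ Z.

(K is a triangulation of the 2-sphere S^2.)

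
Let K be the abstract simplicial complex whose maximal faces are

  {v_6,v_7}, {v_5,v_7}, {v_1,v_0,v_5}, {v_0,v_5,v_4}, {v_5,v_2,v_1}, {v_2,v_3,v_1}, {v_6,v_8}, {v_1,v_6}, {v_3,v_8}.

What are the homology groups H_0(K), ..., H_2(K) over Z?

We work with the vertex ordering v_0 < v_1 < v_2 < v_3 < v_4 < v_5 < v_6 < v_7 < v_8. The simplices of K, each written with vertices in increasing order, are:

  0-simplices (9): [v_0], [v_1], [v_2], [v_3], [v_4], [v_5], [v_6], [v_7], [v_8]
  1-simplices (14): [v_0,v_1], [v_0,v_4], [v_0,v_5], [v_1,v_2], [v_1,v_3], [v_1,v_5], [v_1,v_6], [v_2,v_3], [v_2,v_5], [v_3,v_8], [v_4,v_5], [v_5,v_7], [v_6,v_7], [v_6,v_8]
  2-simplices (4): [v_0,v_1,v_5], [v_0,v_4,v_5], [v_1,v_2,v_3], [v_1,v_2,v_5]

Hence C_0 ≅ Z^9, C_1 ≅ Z^14, C_2 ≅ Z^4.

∂_1: C_1 → C_0 maps an edge to its endpoints' difference, ∂[p,q] = q − p. For instance
  ∂[v_0,v_5] = [v_5] − [v_0].
The 9×14 boundary matrix has rank 8 and Smith normal form diag(1,1,1,1,1,1,1,1).

∂_2: C_2 → C_1 sends each 2-simplex [p,q,r] to [q,r] − [p,r] + [p,q]. For instance
  ∂[v_0,v_4,v_5] = [v_4,v_5] − [v_0,v_5] + [v_0,v_4],
  ∂[v_1,v_2,v_3] = [v_2,v_3] − [v_1,v_3] + [v_1,v_2].
As a 14×4 matrix over Z this has rank 4, with invariant factors (1,1,1,1).

Reading off H_k = ker ∂_k / im ∂_{k+1}:

  H_0: rank C_0 − rank ∂_1 = 9 − 8 = 1, and the invariant factors of ∂_1 are all 1, so H_0 ≅ Z.
  H_1: rank ker ∂_1 − rank ∂_2 = (14 − 8) − 4 = 2, and the invariant factors of ∂_2 are all 1, so H_1 ≅ Z^2.
  H_2: rank ker ∂_2 − rank ∂_3 = (4 − 4) − 0 = 0, and there is no ∂_3, so H_2 ≅ 0.

H_0 = Z,  H_1 = Z^2,  H_2 = 0.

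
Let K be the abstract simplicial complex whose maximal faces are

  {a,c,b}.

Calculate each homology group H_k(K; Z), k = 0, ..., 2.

H_0 ≅ Z,  H_1 = 0,  H_2 = 0.

Order the vertices as a < b < c. Listing each simplex with vertices in this order, K has dimension 2 with simplices:

  0-simplices (3): a, b, c
  1-simplices (3): ab, ac, bc
  2-simplices (1): abc

giving chain groups C_0 ≅ Z^3, C_1 ≅ Z^3, C_2 ≅ Z^1.

The boundary map ∂_1: C_1 → C_0 sends each edge [p,q] (with p < q) to q − p. For instance
  ∂ab = b − a.
The 3×3 boundary matrix has rank 2 and Smith normal form diag(1,1).

The boundary map ∂_2: C_2 → C_1 maps a triangle to the signed sum of its edges. For instance
  ∂abc = bc − ac + ab.
The 3×1 boundary matrix has rank 1 and Smith normal form diag(1).

Now H_k = ker ∂_k / im ∂_{k+1}, so:

  H_0: rank C_0 − rank ∂_1 = 3 − 2 = 1, and the invariant factors of ∂_1 are all 1, so H_0 ≅ Z.
  H_1: rank ker ∂_1 − rank ∂_2 = (3 − 2) − 1 = 0, and the invariant factors of ∂_2 are all 1, so H_1 ≅ 0.
  H_2: rank ker ∂_2 − rank ∂_3 = (1 − 1) − 0 = 0, and there is no ∂_3, so H_2 ≅ 0.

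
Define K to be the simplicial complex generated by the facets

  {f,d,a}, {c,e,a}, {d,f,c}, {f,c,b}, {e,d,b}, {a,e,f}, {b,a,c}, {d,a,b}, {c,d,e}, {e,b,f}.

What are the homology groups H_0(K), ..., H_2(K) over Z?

H_0 ≅ Z,  H_1 ≅ Z/2Z,  H_2 = 0.

Fix the vertex order a < b < c < d < e < f and write every simplex with vertices in increasing order. Then dim K = 2 and the simplices of K are:

  0-simplices (6): a, b, c, d, e, f
  1-simplices (15): ab, ac, ad, ae, af, bc, bd, be, bf, cd, ce, cf, de, df, ef
  2-simplices (10): abc, abd, ace, adf, aef, bcf, bde, bef, cde, cdf

so the chain groups are C_0 ≅ Z^6, C_1 ≅ Z^15, C_2 ≅ Z^10.

∂_1: C_1 → C_0 is given by ∂[p,q] = [q] − [p]. For instance
  ∂ce = e − c.
The resulting 6×15 matrix has rank 5, and its Smith normal form has invariant factors (1,1,1,1,1).

The boundary map ∂_2: C_2 → C_1 sends each 2-simplex [p,q,r] to [q,r] − [p,r] + [p,q]. For instance
  ∂bef = ef − bf + be,
  ∂abd = bd − ad + ab.
As a 15×10 matrix over Z this has rank 10, with invariant factors (1,1,1,1,1,1,1,1,1,2).

From H_k ≅ ker(∂_k) / im(∂_{k+1}) we obtain:

  H_0: rank C_0 − rank ∂_1 = 6 − 5 = 1, and the invariant factors of ∂_1 are all 1, so H_0 = Z.
  H_1: rank ker ∂_1 − rank ∂_2 = (15 − 5) − 10 = 0, and ∂_2 has invariant factor 2 > 1, so H_1 = Z/2Z.
  H_2: rank ker ∂_2 − rank ∂_3 = (10 − 10) − 0 = 0, and there is no ∂_3, so H_2 = 0.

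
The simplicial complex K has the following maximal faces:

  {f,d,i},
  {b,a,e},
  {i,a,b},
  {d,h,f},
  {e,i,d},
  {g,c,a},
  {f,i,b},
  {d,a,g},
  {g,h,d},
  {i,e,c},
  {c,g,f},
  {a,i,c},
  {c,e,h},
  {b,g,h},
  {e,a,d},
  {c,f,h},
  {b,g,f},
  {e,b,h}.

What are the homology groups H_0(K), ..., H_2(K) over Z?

H_0 = Z,  H_1 = Z ⊕ Z/2Z,  H_2 = 0.

K has 9 vertices, 27 edges, 18 triangles.
rank ∂_0 = 0, rank ∂_1 = 8 ⇒ b_0 = 9 − 0 − 8 = 1; all invariant factors of ∂_1 are 1 so no torsion. So H_0 = Z.
rank ∂_1 = 8, rank ∂_2 = 18 ⇒ b_1 = 27 − 8 − 18 = 1; ∂_2 has invariant factor(s) [2] giving torsion. So H_1 = Z ⊕ Z/2Z.
rank ∂_2 = 18, rank ∂_3 = 0 ⇒ b_2 = 18 − 18 − 0 = 0. So H_2 = 0.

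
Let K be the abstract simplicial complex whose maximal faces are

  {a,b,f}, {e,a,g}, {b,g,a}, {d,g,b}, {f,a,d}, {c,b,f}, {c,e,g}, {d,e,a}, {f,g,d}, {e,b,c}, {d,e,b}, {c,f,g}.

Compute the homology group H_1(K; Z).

We work with the vertex ordering a < b < c < d < e < f < g. The simplices of K, each written with vertices in increasing order, are:

  0-simplices (7): a, b, c, d, e, f, g
  1-simplices (18): ab, ad, ae, af, ag, bc, bd, be, bf, bg, ce, cf, cg, de, df, dg, eg, fg
  2-simplices (12): abf, abg, ade, adf, aeg, bce, bcf, bde, bdg, ceg, cfg, dfg

so the chain groups are C_0 ≅ Z^7, C_1 ≅ Z^18, C_2 ≅ Z^12.

Boundary ∂_1: C_1 → C_0 maps an edge to its endpoints' difference, ∂[p,q] = q − p.
As a 7×18 matrix over Z this has rank 6, with invariant factors (1,1,1,1,1,1).

∂_2: C_2 → C_1 sends each 2-simplex [p,q,r] to [q,r] − [p,r] + [p,q]. For instance
  ∂aeg = eg − ag + ae,
  ∂abg = bg − ag + ab.
The 18×12 boundary matrix has rank 12 and Smith normal form diag(1,1,1,1,1,1,1,1,1,1,1,2).

Now H_k = ker ∂_k / im ∂_{k+1}, so:

  H_1: rank ker ∂_1 − rank ∂_2 = (18 − 6) − 12 = 0, and ∂_2 has invariant factor 2 > 1, so H_1 ≅ Z/2.

H_1 ≅ Z/2.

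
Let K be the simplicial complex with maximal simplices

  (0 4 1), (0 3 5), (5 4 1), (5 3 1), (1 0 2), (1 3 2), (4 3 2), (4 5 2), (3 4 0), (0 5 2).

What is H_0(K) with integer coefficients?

H_0 = Z.

Order the vertices as 0 < 1 < 2 < 3 < 4 < 5. Listing each simplex with vertices in this order, K has dimension 2 with simplices:

  0-simplices (6): [0], [1], [2], [3], [4], [5]
  1-simplices (15): [0,1], [0,2], [0,3], [0,4], [0,5], [1,2], [1,3], [1,4], [1,5], [2,3], [2,4], [2,5], [3,4], [3,5], [4,5]
  2-simplices (10): [0,1,2], [0,1,4], [0,2,5], [0,3,4], [0,3,5], [1,2,3], [1,3,5], [1,4,5], [2,3,4], [2,4,5]

Hence C_0 ≅ Z^6, C_1 ≅ Z^15, C_2 ≅ Z^10.

The boundary map ∂_1: C_1 → C_0 maps an edge to its endpoints' difference, ∂[p,q] = q − p. For instance
  ∂[1,2] = [2] − [1].
The resulting 6×15 matrix has rank 5, and its Smith normal form has invariant factors (1,1,1,1,1).

∂_2: C_2 → C_1 sends each 2-simplex [p,q,r] to [q,r] − [p,r] + [p,q]. For instance
  ∂[0,1,2] = [1,2] − [0,2] + [0,1],
  ∂[0,1,4] = [1,4] − [0,4] + [0,1].
This gives a 15×10 integer matrix of rank 10; reducing to Smith normal form yields diagonal entries (1,1,1,1,1,1,1,1,1,2).

Reading off H_k = ker ∂_k / im ∂_{k+1}:

  H_0: rank C_0 − rank ∂_1 = 6 − 5 = 1, and the invariant factors of ∂_1 are all 1, so H_0 = Z.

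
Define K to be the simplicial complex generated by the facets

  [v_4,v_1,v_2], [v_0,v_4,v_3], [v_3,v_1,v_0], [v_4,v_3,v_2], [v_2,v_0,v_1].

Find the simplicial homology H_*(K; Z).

We work with the vertex ordering v_0 < v_1 < v_2 < v_3 < v_4. The simplices of K, each written with vertices in increasing order, are:

  0-simplices (5): [v_0], [v_1], [v_2], [v_3], [v_4]
  1-simplices (10): [v_0,v_1], [v_0,v_2], [v_0,v_3], [v_0,v_4], [v_1,v_2], [v_1,v_3], [v_1,v_4], [v_2,v_3], [v_2,v_4], [v_3,v_4]
  2-simplices (5): [v_0,v_1,v_2], [v_0,v_1,v_3], [v_0,v_3,v_4], [v_1,v_2,v_4], [v_2,v_3,v_4]

so the chain groups are C_0 ≅ Z^5, C_1 ≅ Z^10, C_2 ≅ Z^5.

Boundary ∂_1: C_1 → C_0 is given by ∂[p,q] = [q] − [p]. For instance
  ∂[v_0,v_3] = [v_3] − [v_0].
This gives a 5×10 integer matrix of rank 4; reducing to Smith normal form yields diagonal entries (1,1,1,1).

Boundary ∂_2: C_2 → C_1 sends each 2-simplex [p,q,r] to [q,r] − [p,r] + [p,q]. For instance
  ∂[v_0,v_1,v_2] = [v_1,v_2] − [v_0,v_2] + [v_0,v_1],
  ∂[v_0,v_3,v_4] = [v_3,v_4] − [v_0,v_4] + [v_0,v_3].
As a 10×5 matrix over Z this has rank 5, with invariant factors (1,1,1,1,1).

Reading off H_k = ker ∂_k / im ∂_{k+1}:

  H_0: rank C_0 − rank ∂_1 = 5 − 4 = 1, and the invariant factors of ∂_1 are all 1, so H_0 ≅ Z.
  H_1: rank ker ∂_1 − rank ∂_2 = (10 − 4) − 5 = 1, and the invariant factors of ∂_2 are all 1, so H_1 ≅ Z.
  H_2: rank ker ∂_2 − rank ∂_3 = (5 − 5) − 0 = 0, and there is no ∂_3, so H_2 ≅ 0.

As a check, the Euler characteristic is 5 − 10 + 5 = 0, which agrees with 1 − 1 + 0 = 0.

H_0 = Z,  H_1 = Z,  H_2 = 0.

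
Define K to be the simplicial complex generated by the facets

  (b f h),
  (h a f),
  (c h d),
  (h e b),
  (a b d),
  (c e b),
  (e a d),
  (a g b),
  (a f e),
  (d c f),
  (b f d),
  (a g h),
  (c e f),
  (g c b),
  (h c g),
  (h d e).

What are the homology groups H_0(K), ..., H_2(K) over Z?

H_0 ≅ Z,  H_1 ≅ Z^2,  H_2 ≅ Z.

We work with the vertex ordering a < b < c < d < e < f < g < h. The simplices of K, each written with vertices in increasing order, are:

  0-simplices (8): a, b, c, d, e, f, g, h
  1-simplices (24): ab, ad, ae, af, ag, ah, bc, bd, be, bf, bg, bh, cd, ce, cf, cg, ch, de, df, dh, ef, eh, fh, gh
  2-simplices (16): abd, abg, ade, aef, afh, agh, bce, bcg, bdf, beh, bfh, cdf, cdh, cef, cgh, deh

so the chain groups are C_0 ≅ Z^8, C_1 ≅ Z^24, C_2 ≅ Z^16.

∂_1: C_1 → C_0 maps an edge to its endpoints' difference, ∂[p,q] = q − p. For instance
  ∂af = f − a.
As a 8×24 matrix over Z this has rank 7, with invariant factors (1,1,1,1,1,1,1).

∂_2: C_2 → C_1 sends each 2-simplex [p,q,r] to [q,r] − [p,r] + [p,q]. For instance
  ∂deh = eh − dh + de,
  ∂abg = bg − ag + ab.
The 24×16 boundary matrix has rank 15 and Smith normal form diag(1,1,1,1,1,1,1,1,1,1,1,1,1,1,1).

From H_k ≅ ker(∂_k) / im(∂_{k+1}) we obtain:

  H_0: rank C_0 − rank ∂_1 = 8 − 7 = 1, and the invariant factors of ∂_1 are all 1, so H_0 = Z.
  H_1: rank ker ∂_1 − rank ∂_2 = (24 − 7) − 15 = 2, and the invariant factors of ∂_2 are all 1, so H_1 = Z^2.
  H_2: rank ker ∂_2 − rank ∂_3 = (16 − 15) − 0 = 1, and there is no ∂_3, so H_2 = Z.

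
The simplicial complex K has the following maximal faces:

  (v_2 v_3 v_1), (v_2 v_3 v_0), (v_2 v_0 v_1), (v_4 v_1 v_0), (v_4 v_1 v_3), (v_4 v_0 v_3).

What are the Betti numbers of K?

b_0 = 1, b_1 = 0, b_2 = 1.

Take the total order v_0 < v_1 < v_2 < v_3 < v_4 on the vertex set. Then K (dimension 2) consists of the simplices:

  0-simplices (5): [v_0], [v_1], [v_2], [v_3], [v_4]
  1-simplices (9): [v_0,v_1], [v_0,v_2], [v_0,v_3], [v_0,v_4], [v_1,v_2], [v_1,v_3], [v_1,v_4], [v_2,v_3], [v_3,v_4]
  2-simplices (6): [v_0,v_1,v_2], [v_0,v_1,v_4], [v_0,v_2,v_3], [v_0,v_3,v_4], [v_1,v_2,v_3], [v_1,v_3,v_4]

giving chain groups C_0 ≅ Z^5, C_1 ≅ Z^9, C_2 ≅ Z^6.

Boundary ∂_1: C_1 → C_0 sends each edge [p,q] (with p < q) to q − p. For instance
  ∂[v_3,v_4] = [v_4] − [v_3].
The 5×9 boundary matrix has rank 4 and Smith normal form diag(1,1,1,1).

Boundary ∂_2: C_2 → C_1 maps a triangle to the signed sum of its edges. For instance
  ∂[v_0,v_2,v_3] = [v_2,v_3] − [v_0,v_3] + [v_0,v_2],
  ∂[v_0,v_1,v_2] = [v_1,v_2] − [v_0,v_2] + [v_0,v_1].
As a 9×6 matrix over Z this has rank 5, with invariant factors (1,1,1,1,1).

Now H_k = ker ∂_k / im ∂_{k+1}, so:

  H_0: rank C_0 − rank ∂_1 = 5 − 4 = 1, and the invariant factors of ∂_1 are all 1, so H_0 ≅ Z.
  H_1: rank ker ∂_1 − rank ∂_2 = (9 − 4) − 5 = 0, and the invariant factors of ∂_2 are all 1, so H_1 ≅ 0.
  H_2: rank ker ∂_2 − rank ∂_3 = (6 − 5) − 0 = 1, and there is no ∂_3, so H_2 ≅ Z.

Hence the Betti numbers are b_0 = 1, b_1 = 0, b_2 = 1.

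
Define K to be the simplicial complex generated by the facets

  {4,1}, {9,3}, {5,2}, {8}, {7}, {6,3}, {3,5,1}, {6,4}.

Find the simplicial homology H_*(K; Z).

H_0 = Z^3,  H_1 = Z,  H_2 = 0.

Take the total order 1 < 2 < 3 < 4 < 5 < 6 < 7 < 8 < 9 on the vertex set. Then K (dimension 2) consists of the simplices:

  0-simplices (9): [1], [2], [3], [4], [5], [6], [7], [8], [9]
  1-simplices (8): [1,3], [1,4], [1,5], [2,5], [3,5], [3,6], [3,9], [4,6]
  2-simplices (1): [1,3,5]

Hence C_0 ≅ Z^9, C_1 ≅ Z^8, C_2 ≅ Z^1.

∂_1: C_1 → C_0 is given by ∂[p,q] = [q] − [p]. For instance
  ∂[3,9] = [9] − [3].
The resulting 9×8 matrix has rank 6, and its Smith normal form has invariant factors (1,1,1,1,1,1).

Boundary ∂_2: C_2 → C_1 acts by ∂[p,q,r] = [q,r] − [p,r] + [p,q]. For instance
  ∂[1,3,5] = [3,5] − [1,5] + [1,3].
This gives a 8×1 integer matrix of rank 1; reducing to Smith normal form yields diagonal entries (1).

Computing H_k = (kernel of ∂_k) / (image of ∂_{k+1}):

  H_0: rank C_0 − rank ∂_1 = 9 − 6 = 3, and the invariant factors of ∂_1 are all 1, so H_0 ≅ Z^3.
  H_1: rank ker ∂_1 − rank ∂_2 = (8 − 6) − 1 = 1, and the invariant factors of ∂_2 are all 1, so H_1 ≅ Z.
  H_2: rank ker ∂_2 − rank ∂_3 = (1 − 1) − 0 = 0, and there is no ∂_3, so H_2 ≅ 0.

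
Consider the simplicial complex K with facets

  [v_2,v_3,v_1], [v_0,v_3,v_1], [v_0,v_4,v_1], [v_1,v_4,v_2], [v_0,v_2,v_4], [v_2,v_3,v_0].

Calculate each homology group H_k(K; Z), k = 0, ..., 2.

Order the vertices as v_0 < v_1 < v_2 < v_3 < v_4. Listing each simplex with vertices in this order, K has dimension 2 with simplices:

  0-simplices (5): [v_0], [v_1], [v_2], [v_3], [v_4]
  1-simplices (9): [v_0,v_1], [v_0,v_2], [v_0,v_3], [v_0,v_4], [v_1,v_2], [v_1,v_3], [v_1,v_4], [v_2,v_3], [v_2,v_4]
  2-simplices (6): [v_0,v_1,v_3], [v_0,v_1,v_4], [v_0,v_2,v_3], [v_0,v_2,v_4], [v_1,v_2,v_3], [v_1,v_2,v_4]

Hence C_0 ≅ Z^5, C_1 ≅ Z^9, C_2 ≅ Z^6.

∂_1: C_1 → C_0 is given by ∂[p,q] = [q] − [p]. For instance
  ∂[v_2,v_3] = [v_3] − [v_2].
The resulting 5×9 matrix has rank 4, and its Smith normal form has invariant factors (1,1,1,1).

∂_2: C_2 → C_1 maps a triangle to the signed sum of its edges. For instance
  ∂[v_1,v_2,v_3] = [v_2,v_3] − [v_1,v_3] + [v_1,v_2],
  ∂[v_0,v_1,v_3] = [v_1,v_3] − [v_0,v_3] + [v_0,v_1].
This gives a 9×6 integer matrix of rank 5; reducing to Smith normal form yields diagonal entries (1,1,1,1,1).

Computing H_k = (kernel of ∂_k) / (image of ∂_{k+1}):

  H_0: rank C_0 − rank ∂_1 = 5 − 4 = 1, and the invariant factors of ∂_1 are all 1, so H_0 ≅ Z.
  H_1: rank ker ∂_1 − rank ∂_2 = (9 − 4) − 5 = 0, and the invariant factors of ∂_2 are all 1, so H_1 ≅ 0.
  H_2: rank ker ∂_2 − rank ∂_3 = (6 − 5) − 0 = 1, and there is no ∂_3, so H_2 ≅ Z.

(K is a triangulation of the 2-sphere S^2.)

H_0 ≅ Z,  H_1 = 0,  H_2 ≅ Z.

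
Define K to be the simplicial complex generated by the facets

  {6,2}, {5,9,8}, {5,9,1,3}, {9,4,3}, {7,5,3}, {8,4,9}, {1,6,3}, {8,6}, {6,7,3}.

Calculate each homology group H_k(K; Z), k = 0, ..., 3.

H_0 ≅ Z,  H_1 ≅ Z,  H_2 = 0,  H_3 = 0.

Order the vertices as 1 < 2 < 3 < 4 < 5 < 6 < 7 < 8 < 9. Listing each simplex with vertices in this order, K has dimension 3 with simplices:

  0-simplices (9): [1], [2], [3], [4], [5], [6], [7], [8], [9]
  1-simplices (18): [1,3], [1,5], [1,6], [1,9], [2,6], [3,4], [3,5], [3,6], [3,7], [3,9], [4,8], [4,9], [5,7], [5,8], [5,9], [6,7], [6,8], [8,9]
  2-simplices (10): [1,3,5], [1,3,6], [1,3,9], [1,5,9], [3,4,9], [3,5,7], [3,5,9], [3,6,7], [4,8,9], [5,8,9]
  3-simplices (1): [1,3,5,9]

Hence C_0 ≅ Z^9, C_1 ≅ Z^18, C_2 ≅ Z^10, C_3 ≅ Z^1.

∂_1: C_1 → C_0 sends each edge [p,q] (with p < q) to q − p.
The resulting 9×18 matrix has rank 8, and its Smith normal form has invariant factors (1,1,1,1,1,1,1,1).

∂_2: C_2 → C_1 sends each 2-simplex [p,q,r] to [q,r] − [p,r] + [p,q]. For instance
  ∂[5,8,9] = [8,9] − [5,9] + [5,8],
  ∂[4,8,9] = [8,9] − [4,9] + [4,8].
This gives a 18×10 integer matrix of rank 9; reducing to Smith normal form yields diagonal entries (1,1,1,1,1,1,1,1,1).

∂_3: C_3 → C_2 sends each 3-simplex σ to the alternating sum Σ_i (−1)^i (σ with its i-th vertex removed). For instance
  ∂[1,3,5,9] = [3,5,9] − [1,5,9] + [1,3,9] − [1,3,5].
This gives a 10×1 integer matrix of rank 1; reducing to Smith normal form yields diagonal entries (1).

Computing H_k = (kernel of ∂_k) / (image of ∂_{k+1}):

  H_0: rank C_0 − rank ∂_1 = 9 − 8 = 1, and the invariant factors of ∂_1 are all 1, so H_0 = Z.
  H_1: rank ker ∂_1 − rank ∂_2 = (18 − 8) − 9 = 1, and the invariant factors of ∂_2 are all 1, so H_1 = Z.
  H_2: rank ker ∂_2 − rank ∂_3 = (10 − 9) − 1 = 0, and the invariant factors of ∂_3 are all 1, so H_2 = 0.
  H_3: rank ker ∂_3 − rank ∂_4 = (1 − 1) − 0 = 0, and there is no ∂_4, so H_3 = 0.

As a check, the Euler characteristic is 9 − 18 + 10 − 1 = 0, which agrees with 1 − 1 + 0 − 0 = 0.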